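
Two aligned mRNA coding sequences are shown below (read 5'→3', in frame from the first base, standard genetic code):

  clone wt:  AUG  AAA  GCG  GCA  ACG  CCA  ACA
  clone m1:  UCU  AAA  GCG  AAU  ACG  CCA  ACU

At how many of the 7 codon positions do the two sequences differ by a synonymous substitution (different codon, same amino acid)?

Codon 1: AUG Met / UCU Ser — nonsynonymous.
Codon 2: AAA Lys / AAA Lys — identical.
Codon 3: GCG Ala / GCG Ala — identical.
Codon 4: GCA Ala / AAU Asn — nonsynonymous.
Codon 5: ACG Thr / ACG Thr — identical.
Codon 6: CCA Pro / CCA Pro — identical.
Codon 7: ACA Thr / ACU Thr — synonymous.
Synonymous differences: 1.

1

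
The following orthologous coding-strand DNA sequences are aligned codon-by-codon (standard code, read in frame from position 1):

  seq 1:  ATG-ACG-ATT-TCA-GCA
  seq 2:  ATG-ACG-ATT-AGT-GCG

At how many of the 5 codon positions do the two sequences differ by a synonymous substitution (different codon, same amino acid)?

2

Codon 1: ATG Met / ATG Met — identical.
Codon 2: ACG Thr / ACG Thr — identical.
Codon 3: ATT Ile / ATT Ile — identical.
Codon 4: TCA Ser / AGT Ser — synonymous.
Codon 5: GCA Ala / GCG Ala — synonymous.
Synonymous differences: 2.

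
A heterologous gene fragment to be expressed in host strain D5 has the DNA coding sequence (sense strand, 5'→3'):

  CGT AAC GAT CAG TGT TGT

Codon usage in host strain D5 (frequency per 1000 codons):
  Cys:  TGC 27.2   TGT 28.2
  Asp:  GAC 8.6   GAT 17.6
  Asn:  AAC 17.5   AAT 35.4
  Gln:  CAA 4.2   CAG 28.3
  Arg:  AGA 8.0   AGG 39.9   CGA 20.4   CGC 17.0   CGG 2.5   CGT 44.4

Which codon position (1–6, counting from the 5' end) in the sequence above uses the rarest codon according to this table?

2

Codon 1 CGT (Arg): 44.4 per 1000.
Codon 2 AAC (Asn): 17.5 per 1000.
Codon 3 GAT (Asp): 17.6 per 1000.
Codon 4 CAG (Gln): 28.3 per 1000.
Codon 5 TGT (Cys): 28.2 per 1000.
Codon 6 TGT (Cys): 28.2 per 1000.
Lowest frequency is 17.5 at codon 2.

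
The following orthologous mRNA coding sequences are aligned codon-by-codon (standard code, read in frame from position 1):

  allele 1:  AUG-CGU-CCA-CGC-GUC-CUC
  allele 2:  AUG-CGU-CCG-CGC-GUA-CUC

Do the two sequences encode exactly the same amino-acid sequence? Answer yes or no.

Codon 1: AUG Met / AUG Met — identical.
Codon 2: CGU Arg / CGU Arg — identical.
Codon 3: CCA Pro / CCG Pro — synonymous.
Codon 4: CGC Arg / CGC Arg — identical.
Codon 5: GUC Val / GUA Val — synonymous.
Codon 6: CUC Leu / CUC Leu — identical.
Nonsynonymous differences: 0 → same protein.

yes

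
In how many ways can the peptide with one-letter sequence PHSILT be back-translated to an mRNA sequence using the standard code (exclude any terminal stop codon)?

3456

Pro: 4 codons.
His: 2 codons.
Ser: 6 codons.
Ile: 3 codons.
Leu: 6 codons.
Thr: 4 codons.
4 × 2 × 6 × 3 × 6 × 4 = 3456.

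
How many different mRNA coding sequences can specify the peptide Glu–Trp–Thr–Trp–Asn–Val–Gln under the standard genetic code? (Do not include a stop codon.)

Glu: 2 codons.
Trp: 1 codon.
Thr: 4 codons.
Trp: 1 codon.
Asn: 2 codons.
Val: 4 codons.
Gln: 2 codons.
2 × 1 × 4 × 1 × 2 × 4 × 2 = 128.

128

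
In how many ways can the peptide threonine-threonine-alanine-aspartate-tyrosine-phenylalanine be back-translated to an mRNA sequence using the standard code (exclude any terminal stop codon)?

512

Thr: 4 codons.
Thr: 4 codons.
Ala: 4 codons.
Asp: 2 codons.
Tyr: 2 codons.
Phe: 2 codons.
4 × 4 × 4 × 2 × 2 × 2 = 512.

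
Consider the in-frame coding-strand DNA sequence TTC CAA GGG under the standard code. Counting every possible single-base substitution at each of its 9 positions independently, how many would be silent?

Codon 1 (TTC, Phe): 1 synonymous substitution.
Codon 2 (CAA, Gln): 1 synonymous substitution.
Codon 3 (GGG, Gly): 3 synonymous substitutions.
Total: 1 + 1 + 3 = 5.

5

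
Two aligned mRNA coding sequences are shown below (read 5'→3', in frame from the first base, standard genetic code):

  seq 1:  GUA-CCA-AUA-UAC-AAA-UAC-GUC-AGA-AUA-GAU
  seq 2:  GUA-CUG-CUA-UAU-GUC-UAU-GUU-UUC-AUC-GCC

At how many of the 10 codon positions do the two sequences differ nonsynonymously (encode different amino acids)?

Codon 1: GUA Val / GUA Val — identical.
Codon 2: CCA Pro / CUG Leu — nonsynonymous.
Codon 3: AUA Ile / CUA Leu — nonsynonymous.
Codon 4: UAC Tyr / UAU Tyr — synonymous.
Codon 5: AAA Lys / GUC Val — nonsynonymous.
Codon 6: UAC Tyr / UAU Tyr — synonymous.
Codon 7: GUC Val / GUU Val — synonymous.
Codon 8: AGA Arg / UUC Phe — nonsynonymous.
Codon 9: AUA Ile / AUC Ile — synonymous.
Codon 10: GAU Asp / GCC Ala — nonsynonymous.
Nonsynonymous differences: 5.

5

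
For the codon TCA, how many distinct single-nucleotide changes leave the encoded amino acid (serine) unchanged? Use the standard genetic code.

Position 1: none → 0 synonymous.
Position 2: none → 0 synonymous.
Position 3: TCT, TCC, TCG → 3 synonymous.
Total: 0 + 0 + 3 = 3.

3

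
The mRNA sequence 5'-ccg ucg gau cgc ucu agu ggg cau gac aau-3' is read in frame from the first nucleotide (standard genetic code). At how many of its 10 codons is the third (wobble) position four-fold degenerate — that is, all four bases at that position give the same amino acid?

Codon 1 CCG (Pro): third position 4-fold.
Codon 2 UCG (Ser): third position 4-fold.
Codon 3 GAU (Asp): third position 2-fold.
Codon 4 CGC (Arg): third position 4-fold.
Codon 5 UCU (Ser): third position 4-fold.
Codon 6 AGU (Ser): third position 2-fold.
Codon 7 GGG (Gly): third position 4-fold.
Codon 8 CAU (His): third position 2-fold.
Codon 9 GAC (Asp): third position 2-fold.
Codon 10 AAU (Asn): third position 2-fold.
Four-fold degenerate third positions: 5.

5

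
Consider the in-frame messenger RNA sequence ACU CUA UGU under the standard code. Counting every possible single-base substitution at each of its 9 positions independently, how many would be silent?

Codon 1 (ACU, Thr): 3 synonymous substitutions.
Codon 2 (CUA, Leu): 4 synonymous substitutions.
Codon 3 (UGU, Cys): 1 synonymous substitution.
Total: 3 + 4 + 1 = 8.

8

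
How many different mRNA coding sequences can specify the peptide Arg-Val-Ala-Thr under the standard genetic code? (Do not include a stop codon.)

384

Arg: 6 codons.
Val: 4 codons.
Ala: 4 codons.
Thr: 4 codons.
6 × 4 × 4 × 4 = 384.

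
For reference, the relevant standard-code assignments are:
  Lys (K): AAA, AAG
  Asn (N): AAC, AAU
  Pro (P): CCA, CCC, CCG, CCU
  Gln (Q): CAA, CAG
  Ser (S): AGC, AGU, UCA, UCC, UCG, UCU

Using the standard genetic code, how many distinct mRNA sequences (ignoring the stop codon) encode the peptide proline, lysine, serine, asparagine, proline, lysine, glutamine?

Pro: 4 codons.
Lys: 2 codons.
Ser: 6 codons.
Asn: 2 codons.
Pro: 4 codons.
Lys: 2 codons.
Gln: 2 codons.
4 × 2 × 6 × 2 × 4 × 2 × 2 = 1536.

1536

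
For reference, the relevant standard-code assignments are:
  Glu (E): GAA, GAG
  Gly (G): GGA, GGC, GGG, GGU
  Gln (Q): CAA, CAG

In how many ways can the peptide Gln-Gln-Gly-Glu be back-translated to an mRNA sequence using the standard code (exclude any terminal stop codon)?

Gln: 2 codons.
Gln: 2 codons.
Gly: 4 codons.
Glu: 2 codons.
2 × 2 × 4 × 2 = 32.

32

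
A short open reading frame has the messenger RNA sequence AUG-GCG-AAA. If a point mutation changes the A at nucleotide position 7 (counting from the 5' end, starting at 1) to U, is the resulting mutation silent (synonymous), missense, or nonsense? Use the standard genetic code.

nonsense

Position 7 falls in codon 3: AAA → Lys.
After the substitution the codon is UAA → Stop.
The new codon is a stop codon, so this is a nonsense mutation.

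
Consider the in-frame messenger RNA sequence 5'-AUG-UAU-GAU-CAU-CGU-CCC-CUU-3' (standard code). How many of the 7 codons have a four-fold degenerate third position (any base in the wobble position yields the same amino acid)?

Codon 1 AUG (Met): third position 1-fold.
Codon 2 UAU (Tyr): third position 2-fold.
Codon 3 GAU (Asp): third position 2-fold.
Codon 4 CAU (His): third position 2-fold.
Codon 5 CGU (Arg): third position 4-fold.
Codon 6 CCC (Pro): third position 4-fold.
Codon 7 CUU (Leu): third position 4-fold.
Four-fold degenerate third positions: 3.

3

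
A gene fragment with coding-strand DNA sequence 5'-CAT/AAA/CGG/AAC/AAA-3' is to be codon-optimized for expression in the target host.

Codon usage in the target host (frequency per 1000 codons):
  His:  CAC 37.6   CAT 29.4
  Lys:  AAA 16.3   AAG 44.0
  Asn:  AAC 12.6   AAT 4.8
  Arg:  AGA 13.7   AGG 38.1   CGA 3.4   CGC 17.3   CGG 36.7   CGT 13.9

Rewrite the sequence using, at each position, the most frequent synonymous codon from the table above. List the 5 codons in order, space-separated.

CAC AAG AGG AAC AAG

Codon 1 (His): best is CAC at 37.6.
Codon 2 (Lys): best is AAG at 44.0.
Codon 3 (Arg): best is AGG at 38.1.
Codon 4 (Asn): best is AAC at 12.6.
Codon 5 (Lys): best is AAG at 44.0.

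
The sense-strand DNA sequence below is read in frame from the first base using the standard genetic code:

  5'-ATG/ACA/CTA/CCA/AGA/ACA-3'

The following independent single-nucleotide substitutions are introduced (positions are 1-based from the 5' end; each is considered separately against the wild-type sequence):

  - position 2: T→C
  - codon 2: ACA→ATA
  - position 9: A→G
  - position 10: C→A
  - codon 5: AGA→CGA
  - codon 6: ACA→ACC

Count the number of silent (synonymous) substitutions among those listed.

Codon 1: ATG (Met) → ACG (Thr) — missense.
Codon 2: ACA (Thr) → ATA (Ile) — missense.
Codon 3: CTA (Leu) → CTG (Leu) — synonymous.
Codon 4: CCA (Pro) → ACA (Thr) — missense.
Codon 5: AGA (Arg) → CGA (Arg) — synonymous.
Codon 6: ACA (Thr) → ACC (Thr) — synonymous.
Synonymous: 3 of 6.

3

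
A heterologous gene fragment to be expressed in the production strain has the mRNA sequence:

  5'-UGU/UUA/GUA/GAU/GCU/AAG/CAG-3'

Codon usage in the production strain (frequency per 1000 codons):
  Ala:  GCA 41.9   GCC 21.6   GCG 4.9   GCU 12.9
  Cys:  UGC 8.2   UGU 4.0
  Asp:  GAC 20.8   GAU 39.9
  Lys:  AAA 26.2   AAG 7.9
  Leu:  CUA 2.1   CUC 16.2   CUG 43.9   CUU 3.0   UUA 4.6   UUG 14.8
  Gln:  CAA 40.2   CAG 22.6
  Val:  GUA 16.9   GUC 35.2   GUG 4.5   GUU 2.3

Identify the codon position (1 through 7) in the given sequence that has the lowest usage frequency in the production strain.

Codon 1 UGU (Cys): 4.0 per 1000.
Codon 2 UUA (Leu): 4.6 per 1000.
Codon 3 GUA (Val): 16.9 per 1000.
Codon 4 GAU (Asp): 39.9 per 1000.
Codon 5 GCU (Ala): 12.9 per 1000.
Codon 6 AAG (Lys): 7.9 per 1000.
Codon 7 CAG (Gln): 22.6 per 1000.
Lowest frequency is 4.0 at codon 1.

1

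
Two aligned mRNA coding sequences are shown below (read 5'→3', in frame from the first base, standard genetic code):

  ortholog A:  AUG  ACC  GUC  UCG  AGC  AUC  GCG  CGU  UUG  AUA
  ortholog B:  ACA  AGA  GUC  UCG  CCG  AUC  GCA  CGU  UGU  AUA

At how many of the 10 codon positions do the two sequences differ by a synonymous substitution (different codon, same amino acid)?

Codon 1: AUG Met / ACA Thr — nonsynonymous.
Codon 2: ACC Thr / AGA Arg — nonsynonymous.
Codon 3: GUC Val / GUC Val — identical.
Codon 4: UCG Ser / UCG Ser — identical.
Codon 5: AGC Ser / CCG Pro — nonsynonymous.
Codon 6: AUC Ile / AUC Ile — identical.
Codon 7: GCG Ala / GCA Ala — synonymous.
Codon 8: CGU Arg / CGU Arg — identical.
Codon 9: UUG Leu / UGU Cys — nonsynonymous.
Codon 10: AUA Ile / AUA Ile — identical.
Synonymous differences: 1.

1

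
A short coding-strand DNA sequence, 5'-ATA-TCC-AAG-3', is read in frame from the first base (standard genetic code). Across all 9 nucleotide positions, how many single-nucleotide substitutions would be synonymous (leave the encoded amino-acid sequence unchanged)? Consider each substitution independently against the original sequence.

6

Codon 1 (ATA, Ile): 2 synonymous substitutions.
Codon 2 (TCC, Ser): 3 synonymous substitutions.
Codon 3 (AAG, Lys): 1 synonymous substitution.
Total: 2 + 3 + 1 = 6.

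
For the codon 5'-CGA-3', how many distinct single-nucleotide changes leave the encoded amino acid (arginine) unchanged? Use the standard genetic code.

4

Position 1: AGA → 1 synonymous.
Position 2: none → 0 synonymous.
Position 3: CGT, CGC, CGG → 3 synonymous.
Total: 1 + 0 + 3 = 4.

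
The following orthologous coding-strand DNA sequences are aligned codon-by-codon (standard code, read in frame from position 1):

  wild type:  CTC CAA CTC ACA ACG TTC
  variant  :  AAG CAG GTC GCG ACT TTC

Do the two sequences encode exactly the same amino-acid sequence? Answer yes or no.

Codon 1: CTC Leu / AAG Lys — nonsynonymous.
Codon 2: CAA Gln / CAG Gln — synonymous.
Codon 3: CTC Leu / GTC Val — nonsynonymous.
Codon 4: ACA Thr / GCG Ala — nonsynonymous.
Codon 5: ACG Thr / ACT Thr — synonymous.
Codon 6: TTC Phe / TTC Phe — identical.
Nonsynonymous differences: 3 → different protein.

no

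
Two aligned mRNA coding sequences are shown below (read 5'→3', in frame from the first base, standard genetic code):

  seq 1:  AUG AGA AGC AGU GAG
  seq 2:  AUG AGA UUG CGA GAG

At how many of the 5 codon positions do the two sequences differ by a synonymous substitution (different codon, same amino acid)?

Codon 1: AUG Met / AUG Met — identical.
Codon 2: AGA Arg / AGA Arg — identical.
Codon 3: AGC Ser / UUG Leu — nonsynonymous.
Codon 4: AGU Ser / CGA Arg — nonsynonymous.
Codon 5: GAG Glu / GAG Glu — identical.
Synonymous differences: 0.

0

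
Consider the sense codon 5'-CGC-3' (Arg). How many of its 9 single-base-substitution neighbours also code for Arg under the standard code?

3

Position 1: none → 0 synonymous.
Position 2: none → 0 synonymous.
Position 3: CGU, CGA, CGG → 3 synonymous.
Total: 0 + 0 + 3 = 3.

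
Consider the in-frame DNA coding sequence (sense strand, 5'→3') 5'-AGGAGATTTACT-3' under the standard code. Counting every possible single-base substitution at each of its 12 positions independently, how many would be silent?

8

Codon 1 (AGG, Arg): 2 synonymous substitutions.
Codon 2 (AGA, Arg): 2 synonymous substitutions.
Codon 3 (TTT, Phe): 1 synonymous substitution.
Codon 4 (ACT, Thr): 3 synonymous substitutions.
Total: 2 + 2 + 1 + 3 = 8.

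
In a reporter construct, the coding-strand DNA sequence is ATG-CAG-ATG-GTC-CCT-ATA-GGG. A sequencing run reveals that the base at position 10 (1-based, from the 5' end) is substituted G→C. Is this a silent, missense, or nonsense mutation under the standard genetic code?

Position 10 falls in codon 4: GTC → Val.
After the substitution the codon is CTC → Leu.
Val ≠ Leu, so this is a missense mutation.

missense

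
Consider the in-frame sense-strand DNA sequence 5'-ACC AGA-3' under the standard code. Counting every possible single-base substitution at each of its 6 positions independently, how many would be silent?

5

Codon 1 (ACC, Thr): 3 synonymous substitutions.
Codon 2 (AGA, Arg): 2 synonymous substitutions.
Total: 3 + 2 = 5.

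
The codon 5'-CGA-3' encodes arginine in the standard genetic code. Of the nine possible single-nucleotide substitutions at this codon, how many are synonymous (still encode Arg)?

Position 1: AGA → 1 synonymous.
Position 2: none → 0 synonymous.
Position 3: CGU, CGC, CGG → 3 synonymous.
Total: 1 + 0 + 3 = 4.

4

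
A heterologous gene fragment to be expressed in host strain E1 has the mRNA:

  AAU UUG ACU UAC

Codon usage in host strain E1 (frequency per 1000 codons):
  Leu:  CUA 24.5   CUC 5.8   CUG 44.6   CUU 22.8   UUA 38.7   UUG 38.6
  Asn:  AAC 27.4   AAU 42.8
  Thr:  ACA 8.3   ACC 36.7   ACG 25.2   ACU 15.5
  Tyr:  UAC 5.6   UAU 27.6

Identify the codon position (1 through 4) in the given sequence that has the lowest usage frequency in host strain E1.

Codon 1 AAU (Asn): 42.8 per 1000.
Codon 2 UUG (Leu): 38.6 per 1000.
Codon 3 ACU (Thr): 15.5 per 1000.
Codon 4 UAC (Tyr): 5.6 per 1000.
Lowest frequency is 5.6 at codon 4.

4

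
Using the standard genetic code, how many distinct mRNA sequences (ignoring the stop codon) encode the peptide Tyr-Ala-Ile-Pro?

96

Tyr: 2 codons.
Ala: 4 codons.
Ile: 3 codons.
Pro: 4 codons.
2 × 4 × 3 × 4 = 96.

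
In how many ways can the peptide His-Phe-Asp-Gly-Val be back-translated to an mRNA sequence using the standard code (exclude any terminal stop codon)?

His: 2 codons.
Phe: 2 codons.
Asp: 2 codons.
Gly: 4 codons.
Val: 4 codons.
2 × 2 × 2 × 4 × 4 = 128.

128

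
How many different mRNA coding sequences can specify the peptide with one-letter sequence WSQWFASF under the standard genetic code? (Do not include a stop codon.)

1152

Trp: 1 codon.
Ser: 6 codons.
Gln: 2 codons.
Trp: 1 codon.
Phe: 2 codons.
Ala: 4 codons.
Ser: 6 codons.
Phe: 2 codons.
1 × 6 × 2 × 1 × 2 × 4 × 6 × 2 = 1152.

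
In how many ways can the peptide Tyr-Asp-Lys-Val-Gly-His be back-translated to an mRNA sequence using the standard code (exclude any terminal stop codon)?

256

Tyr: 2 codons.
Asp: 2 codons.
Lys: 2 codons.
Val: 4 codons.
Gly: 4 codons.
His: 2 codons.
2 × 2 × 2 × 4 × 4 × 2 = 256.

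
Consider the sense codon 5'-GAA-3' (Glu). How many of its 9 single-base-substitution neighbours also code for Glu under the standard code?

Position 1: none → 0 synonymous.
Position 2: none → 0 synonymous.
Position 3: GAG → 1 synonymous.
Total: 0 + 0 + 1 = 1.

1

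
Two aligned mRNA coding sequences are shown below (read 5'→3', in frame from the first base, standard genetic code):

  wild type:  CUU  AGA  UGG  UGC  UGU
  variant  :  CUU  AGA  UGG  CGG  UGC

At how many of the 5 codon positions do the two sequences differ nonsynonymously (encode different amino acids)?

Codon 1: CUU Leu / CUU Leu — identical.
Codon 2: AGA Arg / AGA Arg — identical.
Codon 3: UGG Trp / UGG Trp — identical.
Codon 4: UGC Cys / CGG Arg — nonsynonymous.
Codon 5: UGU Cys / UGC Cys — synonymous.
Nonsynonymous differences: 1.

1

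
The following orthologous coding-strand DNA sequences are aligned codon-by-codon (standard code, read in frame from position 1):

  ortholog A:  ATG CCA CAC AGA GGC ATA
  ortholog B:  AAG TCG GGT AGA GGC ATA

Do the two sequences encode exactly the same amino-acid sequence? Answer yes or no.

no

Codon 1: ATG Met / AAG Lys — nonsynonymous.
Codon 2: CCA Pro / TCG Ser — nonsynonymous.
Codon 3: CAC His / GGT Gly — nonsynonymous.
Codon 4: AGA Arg / AGA Arg — identical.
Codon 5: GGC Gly / GGC Gly — identical.
Codon 6: ATA Ile / ATA Ile — identical.
Nonsynonymous differences: 3 → different protein.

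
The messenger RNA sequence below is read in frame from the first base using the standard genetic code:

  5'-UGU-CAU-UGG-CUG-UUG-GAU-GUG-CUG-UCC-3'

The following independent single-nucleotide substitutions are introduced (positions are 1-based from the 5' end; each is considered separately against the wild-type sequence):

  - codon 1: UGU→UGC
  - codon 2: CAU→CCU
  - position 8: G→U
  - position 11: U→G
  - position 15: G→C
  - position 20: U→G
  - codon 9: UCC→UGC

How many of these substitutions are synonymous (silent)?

1

Codon 1: UGU (Cys) → UGC (Cys) — synonymous.
Codon 2: CAU (His) → CCU (Pro) — missense.
Codon 3: UGG (Trp) → UUG (Leu) — missense.
Codon 4: CUG (Leu) → CGG (Arg) — missense.
Codon 5: UUG (Leu) → UUC (Phe) — missense.
Codon 7: GUG (Val) → GGG (Gly) — missense.
Codon 9: UCC (Ser) → UGC (Cys) — missense.
Synonymous: 1 of 7.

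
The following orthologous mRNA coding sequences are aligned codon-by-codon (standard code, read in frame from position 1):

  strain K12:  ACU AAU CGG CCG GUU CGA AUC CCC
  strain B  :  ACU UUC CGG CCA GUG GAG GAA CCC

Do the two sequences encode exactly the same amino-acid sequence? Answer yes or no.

no

Codon 1: ACU Thr / ACU Thr — identical.
Codon 2: AAU Asn / UUC Phe — nonsynonymous.
Codon 3: CGG Arg / CGG Arg — identical.
Codon 4: CCG Pro / CCA Pro — synonymous.
Codon 5: GUU Val / GUG Val — synonymous.
Codon 6: CGA Arg / GAG Glu — nonsynonymous.
Codon 7: AUC Ile / GAA Glu — nonsynonymous.
Codon 8: CCC Pro / CCC Pro — identical.
Nonsynonymous differences: 3 → different protein.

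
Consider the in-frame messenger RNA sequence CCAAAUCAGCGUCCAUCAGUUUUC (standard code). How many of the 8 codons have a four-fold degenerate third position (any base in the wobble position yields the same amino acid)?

Codon 1 CCA (Pro): third position 4-fold.
Codon 2 AAU (Asn): third position 2-fold.
Codon 3 CAG (Gln): third position 2-fold.
Codon 4 CGU (Arg): third position 4-fold.
Codon 5 CCA (Pro): third position 4-fold.
Codon 6 UCA (Ser): third position 4-fold.
Codon 7 GUU (Val): third position 4-fold.
Codon 8 UUC (Phe): third position 2-fold.
Four-fold degenerate third positions: 5.

5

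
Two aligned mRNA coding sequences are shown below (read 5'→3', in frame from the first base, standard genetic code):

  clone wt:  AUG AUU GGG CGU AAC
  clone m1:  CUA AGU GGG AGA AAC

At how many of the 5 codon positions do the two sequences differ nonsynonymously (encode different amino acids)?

2

Codon 1: AUG Met / CUA Leu — nonsynonymous.
Codon 2: AUU Ile / AGU Ser — nonsynonymous.
Codon 3: GGG Gly / GGG Gly — identical.
Codon 4: CGU Arg / AGA Arg — synonymous.
Codon 5: AAC Asn / AAC Asn — identical.
Nonsynonymous differences: 2.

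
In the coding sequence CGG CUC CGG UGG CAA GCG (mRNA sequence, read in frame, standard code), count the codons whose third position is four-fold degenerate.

Codon 1 CGG (Arg): third position 4-fold.
Codon 2 CUC (Leu): third position 4-fold.
Codon 3 CGG (Arg): third position 4-fold.
Codon 4 UGG (Trp): third position 1-fold.
Codon 5 CAA (Gln): third position 2-fold.
Codon 6 GCG (Ala): third position 4-fold.
Four-fold degenerate third positions: 4.

4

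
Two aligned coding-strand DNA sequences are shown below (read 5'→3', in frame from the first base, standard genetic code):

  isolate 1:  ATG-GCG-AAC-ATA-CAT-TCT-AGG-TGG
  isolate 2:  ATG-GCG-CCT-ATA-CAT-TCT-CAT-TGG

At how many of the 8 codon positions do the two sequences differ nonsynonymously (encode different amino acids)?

2

Codon 1: ATG Met / ATG Met — identical.
Codon 2: GCG Ala / GCG Ala — identical.
Codon 3: AAC Asn / CCT Pro — nonsynonymous.
Codon 4: ATA Ile / ATA Ile — identical.
Codon 5: CAT His / CAT His — identical.
Codon 6: TCT Ser / TCT Ser — identical.
Codon 7: AGG Arg / CAT His — nonsynonymous.
Codon 8: TGG Trp / TGG Trp — identical.
Nonsynonymous differences: 2.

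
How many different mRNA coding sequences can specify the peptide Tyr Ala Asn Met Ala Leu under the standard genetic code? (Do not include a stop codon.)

384

Tyr: 2 codons.
Ala: 4 codons.
Asn: 2 codons.
Met: 1 codon.
Ala: 4 codons.
Leu: 6 codons.
2 × 4 × 2 × 1 × 4 × 6 = 384.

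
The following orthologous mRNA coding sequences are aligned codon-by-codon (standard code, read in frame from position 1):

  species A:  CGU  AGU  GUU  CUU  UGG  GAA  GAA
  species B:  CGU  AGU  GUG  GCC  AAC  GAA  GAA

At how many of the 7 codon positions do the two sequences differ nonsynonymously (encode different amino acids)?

2

Codon 1: CGU Arg / CGU Arg — identical.
Codon 2: AGU Ser / AGU Ser — identical.
Codon 3: GUU Val / GUG Val — synonymous.
Codon 4: CUU Leu / GCC Ala — nonsynonymous.
Codon 5: UGG Trp / AAC Asn — nonsynonymous.
Codon 6: GAA Glu / GAA Glu — identical.
Codon 7: GAA Glu / GAA Glu — identical.
Nonsynonymous differences: 2.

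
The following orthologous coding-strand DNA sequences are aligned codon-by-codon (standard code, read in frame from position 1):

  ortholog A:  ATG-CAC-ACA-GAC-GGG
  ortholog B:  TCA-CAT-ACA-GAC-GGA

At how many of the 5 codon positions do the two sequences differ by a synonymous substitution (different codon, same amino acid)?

2

Codon 1: ATG Met / TCA Ser — nonsynonymous.
Codon 2: CAC His / CAT His — synonymous.
Codon 3: ACA Thr / ACA Thr — identical.
Codon 4: GAC Asp / GAC Asp — identical.
Codon 5: GGG Gly / GGA Gly — synonymous.
Synonymous differences: 2.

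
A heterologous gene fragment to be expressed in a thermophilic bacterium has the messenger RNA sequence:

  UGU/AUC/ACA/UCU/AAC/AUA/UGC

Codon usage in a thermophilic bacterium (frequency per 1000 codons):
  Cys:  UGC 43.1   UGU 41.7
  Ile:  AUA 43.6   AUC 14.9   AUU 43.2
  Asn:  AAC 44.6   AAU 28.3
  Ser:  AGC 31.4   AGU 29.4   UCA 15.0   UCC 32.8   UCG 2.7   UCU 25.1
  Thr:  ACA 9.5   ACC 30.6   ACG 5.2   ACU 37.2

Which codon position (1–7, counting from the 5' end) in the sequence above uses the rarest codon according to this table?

3

Codon 1 UGU (Cys): 41.7 per 1000.
Codon 2 AUC (Ile): 14.9 per 1000.
Codon 3 ACA (Thr): 9.5 per 1000.
Codon 4 UCU (Ser): 25.1 per 1000.
Codon 5 AAC (Asn): 44.6 per 1000.
Codon 6 AUA (Ile): 43.6 per 1000.
Codon 7 UGC (Cys): 43.1 per 1000.
Lowest frequency is 9.5 at codon 3.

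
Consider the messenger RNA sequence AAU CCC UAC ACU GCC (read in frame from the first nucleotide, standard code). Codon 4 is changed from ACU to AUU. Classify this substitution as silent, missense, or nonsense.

missense

Position 11 falls in codon 4: ACU → Thr.
After the substitution the codon is AUU → Ile.
Thr ≠ Ile, so this is a missense mutation.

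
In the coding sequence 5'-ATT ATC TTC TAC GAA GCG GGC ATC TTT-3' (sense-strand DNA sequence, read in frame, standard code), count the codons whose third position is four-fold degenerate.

2

Codon 1 ATT (Ile): third position 3-fold.
Codon 2 ATC (Ile): third position 3-fold.
Codon 3 TTC (Phe): third position 2-fold.
Codon 4 TAC (Tyr): third position 2-fold.
Codon 5 GAA (Glu): third position 2-fold.
Codon 6 GCG (Ala): third position 4-fold.
Codon 7 GGC (Gly): third position 4-fold.
Codon 8 ATC (Ile): third position 3-fold.
Codon 9 TTT (Phe): third position 2-fold.
Four-fold degenerate third positions: 2.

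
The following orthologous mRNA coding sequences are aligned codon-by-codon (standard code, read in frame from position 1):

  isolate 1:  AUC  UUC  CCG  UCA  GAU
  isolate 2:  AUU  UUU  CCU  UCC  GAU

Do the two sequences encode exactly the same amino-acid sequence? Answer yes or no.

yes

Codon 1: AUC Ile / AUU Ile — synonymous.
Codon 2: UUC Phe / UUU Phe — synonymous.
Codon 3: CCG Pro / CCU Pro — synonymous.
Codon 4: UCA Ser / UCC Ser — synonymous.
Codon 5: GAU Asp / GAU Asp — identical.
Nonsynonymous differences: 0 → same protein.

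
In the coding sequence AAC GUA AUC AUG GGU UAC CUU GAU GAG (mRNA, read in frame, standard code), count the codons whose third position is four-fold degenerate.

Codon 1 AAC (Asn): third position 2-fold.
Codon 2 GUA (Val): third position 4-fold.
Codon 3 AUC (Ile): third position 3-fold.
Codon 4 AUG (Met): third position 1-fold.
Codon 5 GGU (Gly): third position 4-fold.
Codon 6 UAC (Tyr): third position 2-fold.
Codon 7 CUU (Leu): third position 4-fold.
Codon 8 GAU (Asp): third position 2-fold.
Codon 9 GAG (Glu): third position 2-fold.
Four-fold degenerate third positions: 3.

3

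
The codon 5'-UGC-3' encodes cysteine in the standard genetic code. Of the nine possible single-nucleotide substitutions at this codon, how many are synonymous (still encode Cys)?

1

Position 1: none → 0 synonymous.
Position 2: none → 0 synonymous.
Position 3: UGU → 1 synonymous.
Total: 0 + 0 + 1 = 1.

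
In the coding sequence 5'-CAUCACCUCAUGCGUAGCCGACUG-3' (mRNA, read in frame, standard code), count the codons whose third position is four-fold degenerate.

4

Codon 1 CAU (His): third position 2-fold.
Codon 2 CAC (His): third position 2-fold.
Codon 3 CUC (Leu): third position 4-fold.
Codon 4 AUG (Met): third position 1-fold.
Codon 5 CGU (Arg): third position 4-fold.
Codon 6 AGC (Ser): third position 2-fold.
Codon 7 CGA (Arg): third position 4-fold.
Codon 8 CUG (Leu): third position 4-fold.
Four-fold degenerate third positions: 4.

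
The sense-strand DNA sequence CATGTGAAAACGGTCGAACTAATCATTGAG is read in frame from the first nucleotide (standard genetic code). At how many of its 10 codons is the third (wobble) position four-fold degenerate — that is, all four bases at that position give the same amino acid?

Codon 1 CAT (His): third position 2-fold.
Codon 2 GTG (Val): third position 4-fold.
Codon 3 AAA (Lys): third position 2-fold.
Codon 4 ACG (Thr): third position 4-fold.
Codon 5 GTC (Val): third position 4-fold.
Codon 6 GAA (Glu): third position 2-fold.
Codon 7 CTA (Leu): third position 4-fold.
Codon 8 ATC (Ile): third position 3-fold.
Codon 9 ATT (Ile): third position 3-fold.
Codon 10 GAG (Glu): third position 2-fold.
Four-fold degenerate third positions: 4.

4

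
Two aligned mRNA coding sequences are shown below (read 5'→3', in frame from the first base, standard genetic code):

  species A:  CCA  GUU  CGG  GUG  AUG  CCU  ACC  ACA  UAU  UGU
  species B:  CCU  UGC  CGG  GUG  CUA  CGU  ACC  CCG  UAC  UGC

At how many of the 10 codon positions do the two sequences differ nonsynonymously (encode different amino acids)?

Codon 1: CCA Pro / CCU Pro — synonymous.
Codon 2: GUU Val / UGC Cys — nonsynonymous.
Codon 3: CGG Arg / CGG Arg — identical.
Codon 4: GUG Val / GUG Val — identical.
Codon 5: AUG Met / CUA Leu — nonsynonymous.
Codon 6: CCU Pro / CGU Arg — nonsynonymous.
Codon 7: ACC Thr / ACC Thr — identical.
Codon 8: ACA Thr / CCG Pro — nonsynonymous.
Codon 9: UAU Tyr / UAC Tyr — synonymous.
Codon 10: UGU Cys / UGC Cys — synonymous.
Nonsynonymous differences: 4.

4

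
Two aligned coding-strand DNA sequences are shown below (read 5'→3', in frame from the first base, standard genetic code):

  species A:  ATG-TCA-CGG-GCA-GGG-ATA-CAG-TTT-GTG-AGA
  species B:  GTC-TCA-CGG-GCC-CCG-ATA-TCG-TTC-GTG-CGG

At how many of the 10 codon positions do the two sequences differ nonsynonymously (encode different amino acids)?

3

Codon 1: ATG Met / GTC Val — nonsynonymous.
Codon 2: TCA Ser / TCA Ser — identical.
Codon 3: CGG Arg / CGG Arg — identical.
Codon 4: GCA Ala / GCC Ala — synonymous.
Codon 5: GGG Gly / CCG Pro — nonsynonymous.
Codon 6: ATA Ile / ATA Ile — identical.
Codon 7: CAG Gln / TCG Ser — nonsynonymous.
Codon 8: TTT Phe / TTC Phe — synonymous.
Codon 9: GTG Val / GTG Val — identical.
Codon 10: AGA Arg / CGG Arg — synonymous.
Nonsynonymous differences: 3.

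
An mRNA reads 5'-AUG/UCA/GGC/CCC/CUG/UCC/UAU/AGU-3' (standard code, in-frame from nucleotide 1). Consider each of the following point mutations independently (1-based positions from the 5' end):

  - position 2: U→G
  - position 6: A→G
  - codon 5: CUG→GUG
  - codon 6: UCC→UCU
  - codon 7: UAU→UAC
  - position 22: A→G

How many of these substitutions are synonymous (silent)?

3

Codon 1: AUG (Met) → AGG (Arg) — missense.
Codon 2: UCA (Ser) → UCG (Ser) — synonymous.
Codon 5: CUG (Leu) → GUG (Val) — missense.
Codon 6: UCC (Ser) → UCU (Ser) — synonymous.
Codon 7: UAU (Tyr) → UAC (Tyr) — synonymous.
Codon 8: AGU (Ser) → GGU (Gly) — missense.
Synonymous: 3 of 6.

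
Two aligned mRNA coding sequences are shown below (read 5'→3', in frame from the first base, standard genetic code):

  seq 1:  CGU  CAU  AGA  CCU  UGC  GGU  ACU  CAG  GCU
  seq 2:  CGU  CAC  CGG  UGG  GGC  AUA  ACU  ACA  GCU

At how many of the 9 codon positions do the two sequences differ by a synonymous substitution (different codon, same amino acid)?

Codon 1: CGU Arg / CGU Arg — identical.
Codon 2: CAU His / CAC His — synonymous.
Codon 3: AGA Arg / CGG Arg — synonymous.
Codon 4: CCU Pro / UGG Trp — nonsynonymous.
Codon 5: UGC Cys / GGC Gly — nonsynonymous.
Codon 6: GGU Gly / AUA Ile — nonsynonymous.
Codon 7: ACU Thr / ACU Thr — identical.
Codon 8: CAG Gln / ACA Thr — nonsynonymous.
Codon 9: GCU Ala / GCU Ala — identical.
Synonymous differences: 2.

2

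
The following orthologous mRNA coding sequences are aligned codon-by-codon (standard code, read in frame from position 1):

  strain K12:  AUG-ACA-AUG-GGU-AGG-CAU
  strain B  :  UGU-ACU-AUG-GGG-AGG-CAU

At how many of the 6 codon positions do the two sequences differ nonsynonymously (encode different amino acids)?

Codon 1: AUG Met / UGU Cys — nonsynonymous.
Codon 2: ACA Thr / ACU Thr — synonymous.
Codon 3: AUG Met / AUG Met — identical.
Codon 4: GGU Gly / GGG Gly — synonymous.
Codon 5: AGG Arg / AGG Arg — identical.
Codon 6: CAU His / CAU His — identical.
Nonsynonymous differences: 1.

1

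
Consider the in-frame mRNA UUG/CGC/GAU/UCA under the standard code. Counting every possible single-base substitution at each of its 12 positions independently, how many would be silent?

Codon 1 (UUG, Leu): 2 synonymous substitutions.
Codon 2 (CGC, Arg): 3 synonymous substitutions.
Codon 3 (GAU, Asp): 1 synonymous substitution.
Codon 4 (UCA, Ser): 3 synonymous substitutions.
Total: 2 + 3 + 1 + 3 = 9.

9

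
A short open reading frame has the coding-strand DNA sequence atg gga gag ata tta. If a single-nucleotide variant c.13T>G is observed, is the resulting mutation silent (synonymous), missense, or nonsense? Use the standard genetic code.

Position 13 falls in codon 5: TTA → Leu.
After the substitution the codon is GTA → Val.
Leu ≠ Val, so this is a missense mutation.

missense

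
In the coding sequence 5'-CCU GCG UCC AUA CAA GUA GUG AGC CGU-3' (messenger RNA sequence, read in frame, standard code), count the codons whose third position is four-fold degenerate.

6

Codon 1 CCU (Pro): third position 4-fold.
Codon 2 GCG (Ala): third position 4-fold.
Codon 3 UCC (Ser): third position 4-fold.
Codon 4 AUA (Ile): third position 3-fold.
Codon 5 CAA (Gln): third position 2-fold.
Codon 6 GUA (Val): third position 4-fold.
Codon 7 GUG (Val): third position 4-fold.
Codon 8 AGC (Ser): third position 2-fold.
Codon 9 CGU (Arg): third position 4-fold.
Four-fold degenerate third positions: 6.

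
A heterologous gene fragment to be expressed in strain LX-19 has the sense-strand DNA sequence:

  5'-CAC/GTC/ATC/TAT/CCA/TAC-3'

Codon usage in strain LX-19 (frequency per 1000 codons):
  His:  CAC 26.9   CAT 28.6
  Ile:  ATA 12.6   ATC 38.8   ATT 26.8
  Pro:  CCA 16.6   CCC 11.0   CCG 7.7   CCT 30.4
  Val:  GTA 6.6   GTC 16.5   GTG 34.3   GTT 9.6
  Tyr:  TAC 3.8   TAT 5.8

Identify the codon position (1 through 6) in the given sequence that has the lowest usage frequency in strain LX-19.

Codon 1 CAC (His): 26.9 per 1000.
Codon 2 GTC (Val): 16.5 per 1000.
Codon 3 ATC (Ile): 38.8 per 1000.
Codon 4 TAT (Tyr): 5.8 per 1000.
Codon 5 CCA (Pro): 16.6 per 1000.
Codon 6 TAC (Tyr): 3.8 per 1000.
Lowest frequency is 3.8 at codon 6.

6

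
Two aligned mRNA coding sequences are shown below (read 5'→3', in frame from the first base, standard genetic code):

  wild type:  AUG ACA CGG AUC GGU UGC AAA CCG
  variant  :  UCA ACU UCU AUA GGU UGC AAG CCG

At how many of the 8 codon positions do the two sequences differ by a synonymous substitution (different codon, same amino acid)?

Codon 1: AUG Met / UCA Ser — nonsynonymous.
Codon 2: ACA Thr / ACU Thr — synonymous.
Codon 3: CGG Arg / UCU Ser — nonsynonymous.
Codon 4: AUC Ile / AUA Ile — synonymous.
Codon 5: GGU Gly / GGU Gly — identical.
Codon 6: UGC Cys / UGC Cys — identical.
Codon 7: AAA Lys / AAG Lys — synonymous.
Codon 8: CCG Pro / CCG Pro — identical.
Synonymous differences: 3.

3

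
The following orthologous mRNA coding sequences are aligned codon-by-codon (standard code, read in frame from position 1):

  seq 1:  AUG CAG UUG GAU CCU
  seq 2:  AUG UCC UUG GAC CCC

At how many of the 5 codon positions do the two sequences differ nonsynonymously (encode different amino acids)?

Codon 1: AUG Met / AUG Met — identical.
Codon 2: CAG Gln / UCC Ser — nonsynonymous.
Codon 3: UUG Leu / UUG Leu — identical.
Codon 4: GAU Asp / GAC Asp — synonymous.
Codon 5: CCU Pro / CCC Pro — synonymous.
Nonsynonymous differences: 1.

1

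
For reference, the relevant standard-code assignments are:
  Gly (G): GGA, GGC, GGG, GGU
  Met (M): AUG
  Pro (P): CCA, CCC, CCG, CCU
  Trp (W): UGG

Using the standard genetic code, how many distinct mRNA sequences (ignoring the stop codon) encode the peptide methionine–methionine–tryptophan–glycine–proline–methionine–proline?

64

Met: 1 codon.
Met: 1 codon.
Trp: 1 codon.
Gly: 4 codons.
Pro: 4 codons.
Met: 1 codon.
Pro: 4 codons.
1 × 1 × 1 × 4 × 4 × 1 × 4 = 64.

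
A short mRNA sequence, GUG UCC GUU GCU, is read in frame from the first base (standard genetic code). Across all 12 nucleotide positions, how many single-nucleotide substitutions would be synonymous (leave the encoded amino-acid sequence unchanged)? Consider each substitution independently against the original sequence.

Codon 1 (GUG, Val): 3 synonymous substitutions.
Codon 2 (UCC, Ser): 3 synonymous substitutions.
Codon 3 (GUU, Val): 3 synonymous substitutions.
Codon 4 (GCU, Ala): 3 synonymous substitutions.
Total: 3 + 3 + 3 + 3 = 12.

12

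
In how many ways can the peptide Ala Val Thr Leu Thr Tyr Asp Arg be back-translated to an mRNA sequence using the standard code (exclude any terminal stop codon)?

Ala: 4 codons.
Val: 4 codons.
Thr: 4 codons.
Leu: 6 codons.
Thr: 4 codons.
Tyr: 2 codons.
Asp: 2 codons.
Arg: 6 codons.
4 × 4 × 4 × 6 × 4 × 2 × 2 × 6 = 36864.

36864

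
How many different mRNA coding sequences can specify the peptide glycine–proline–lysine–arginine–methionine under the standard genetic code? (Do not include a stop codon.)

192

Gly: 4 codons.
Pro: 4 codons.
Lys: 2 codons.
Arg: 6 codons.
Met: 1 codon.
4 × 4 × 2 × 6 × 1 = 192.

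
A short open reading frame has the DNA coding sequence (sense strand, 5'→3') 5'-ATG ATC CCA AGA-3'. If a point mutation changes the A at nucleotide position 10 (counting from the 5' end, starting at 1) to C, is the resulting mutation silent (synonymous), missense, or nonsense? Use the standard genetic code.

Position 10 falls in codon 4: AGA → Arg.
After the substitution the codon is CGA → Arg.
Both encode Arg, so the change is synonymous.

silent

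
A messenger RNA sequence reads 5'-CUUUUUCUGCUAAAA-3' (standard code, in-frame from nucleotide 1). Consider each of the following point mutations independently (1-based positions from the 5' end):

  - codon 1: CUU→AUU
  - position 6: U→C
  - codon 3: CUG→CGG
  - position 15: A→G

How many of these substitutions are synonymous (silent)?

2

Codon 1: CUU (Leu) → AUU (Ile) — missense.
Codon 2: UUU (Phe) → UUC (Phe) — synonymous.
Codon 3: CUG (Leu) → CGG (Arg) — missense.
Codon 5: AAA (Lys) → AAG (Lys) — synonymous.
Synonymous: 2 of 4.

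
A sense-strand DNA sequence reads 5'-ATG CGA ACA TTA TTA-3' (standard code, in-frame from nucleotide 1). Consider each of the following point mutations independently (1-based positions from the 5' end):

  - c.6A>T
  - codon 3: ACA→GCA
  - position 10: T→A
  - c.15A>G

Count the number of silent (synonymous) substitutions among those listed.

Codon 2: CGA (Arg) → CGT (Arg) — synonymous.
Codon 3: ACA (Thr) → GCA (Ala) — missense.
Codon 4: TTA (Leu) → ATA (Ile) — missense.
Codon 5: TTA (Leu) → TTG (Leu) — synonymous.
Synonymous: 2 of 4.

2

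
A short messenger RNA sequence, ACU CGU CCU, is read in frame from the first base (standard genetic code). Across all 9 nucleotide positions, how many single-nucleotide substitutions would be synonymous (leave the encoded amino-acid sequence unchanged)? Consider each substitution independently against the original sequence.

9

Codon 1 (ACU, Thr): 3 synonymous substitutions.
Codon 2 (CGU, Arg): 3 synonymous substitutions.
Codon 3 (CCU, Pro): 3 synonymous substitutions.
Total: 3 + 3 + 3 = 9.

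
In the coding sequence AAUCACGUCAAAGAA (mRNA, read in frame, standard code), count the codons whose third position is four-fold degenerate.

1

Codon 1 AAU (Asn): third position 2-fold.
Codon 2 CAC (His): third position 2-fold.
Codon 3 GUC (Val): third position 4-fold.
Codon 4 AAA (Lys): third position 2-fold.
Codon 5 GAA (Glu): third position 2-fold.
Four-fold degenerate third positions: 1.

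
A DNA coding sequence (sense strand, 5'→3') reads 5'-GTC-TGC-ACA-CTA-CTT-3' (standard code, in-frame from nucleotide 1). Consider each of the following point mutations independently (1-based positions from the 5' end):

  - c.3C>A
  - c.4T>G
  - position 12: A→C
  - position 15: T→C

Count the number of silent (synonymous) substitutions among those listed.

Codon 1: GTC (Val) → GTA (Val) — synonymous.
Codon 2: TGC (Cys) → GGC (Gly) — missense.
Codon 4: CTA (Leu) → CTC (Leu) — synonymous.
Codon 5: CTT (Leu) → CTC (Leu) — synonymous.
Synonymous: 3 of 4.

3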